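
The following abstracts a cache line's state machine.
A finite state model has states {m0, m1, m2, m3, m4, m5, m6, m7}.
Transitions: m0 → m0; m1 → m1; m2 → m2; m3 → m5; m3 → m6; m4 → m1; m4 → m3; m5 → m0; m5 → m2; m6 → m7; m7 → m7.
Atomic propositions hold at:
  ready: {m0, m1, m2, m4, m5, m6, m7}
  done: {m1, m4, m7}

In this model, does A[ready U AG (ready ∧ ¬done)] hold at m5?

Yes

Sat(¬done) = {m0, m2, m3, m5, m6}
Sat(ready ∧ ¬done) = {m0, m2, m5, m6}
AG (ready ∧ ¬done): greatest fixpoint, start Z0 = {m0, m2, m5, m6}, keep only states in Sat with every successor in Z. Z1 = {m0, m2, m5}; fixed.
Sat(AG (ready ∧ ¬done)) = {m0, m2, m5}
A[ready U AG (ready ∧ ¬done)]: least fixpoint, start Z0 = Sat(AG (ready ∧ ¬done)) = {m0, m2, m5}, add states in Sat(ready) with every successor in Z. Already a fixed point.
Sat(A[ready U AG (ready ∧ ¬done)]) = {m0, m2, m5}
m5 ∈ Sat(A[ready U AG (ready ∧ ¬done)]) = {m0, m2, m5}, so the formula holds at m5.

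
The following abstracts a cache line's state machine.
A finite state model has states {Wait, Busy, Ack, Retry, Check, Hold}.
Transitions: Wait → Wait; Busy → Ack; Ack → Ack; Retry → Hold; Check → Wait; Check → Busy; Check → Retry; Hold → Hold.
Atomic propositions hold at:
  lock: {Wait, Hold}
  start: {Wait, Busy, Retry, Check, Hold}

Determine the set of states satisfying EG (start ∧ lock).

Sat(start ∧ lock) = {Wait, Hold}
EG (start ∧ lock): greatest fixpoint, start Z0 = {Wait, Hold}, keep only states in Sat with some successor in Z. Already a fixed point.
Sat(EG (start ∧ lock)) = {Wait, Hold}

{Wait, Hold}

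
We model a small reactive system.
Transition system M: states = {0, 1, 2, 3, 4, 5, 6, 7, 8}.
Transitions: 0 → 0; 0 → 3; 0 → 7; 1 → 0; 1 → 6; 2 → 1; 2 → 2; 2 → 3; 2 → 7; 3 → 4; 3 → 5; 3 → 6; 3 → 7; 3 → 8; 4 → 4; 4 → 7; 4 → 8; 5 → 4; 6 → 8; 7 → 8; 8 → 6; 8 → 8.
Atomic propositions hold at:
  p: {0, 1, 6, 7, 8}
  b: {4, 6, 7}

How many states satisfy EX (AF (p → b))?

7

Sat(p → b) = {2, 3, 4, 5, 6, 7}
AF (p → b): least fixpoint, start Z0 = {2, 3, 4, 5, 6, 7}, add states with every successor in Z. Already a fixed point.
Sat(AF (p → b)) = {2, 3, 4, 5, 6, 7}
Sat(EX (AF (p → b))) = {s : some successor in {2, 3, 4, 5, 6, 7}} = {0, 1, 2, 3, 4, 5, 8}
|Sat(EX (AF (p → b)))| = |{0, 1, 2, 3, 4, 5, 8}| = 7.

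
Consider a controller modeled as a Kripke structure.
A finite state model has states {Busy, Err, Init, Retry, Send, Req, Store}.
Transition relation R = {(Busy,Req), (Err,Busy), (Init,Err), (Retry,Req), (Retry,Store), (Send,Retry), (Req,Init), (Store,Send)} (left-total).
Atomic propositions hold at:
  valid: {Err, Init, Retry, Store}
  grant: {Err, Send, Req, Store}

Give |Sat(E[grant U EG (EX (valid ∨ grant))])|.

3

Sat(valid ∨ grant) = {Err, Init, Retry, Send, Req, Store}
Sat(EX (valid ∨ grant)) = {s : some successor in {Err, Init, Retry, Send, Req, Store}} = {Busy, Init, Retry, Send, Req, Store}
EG (EX (valid ∨ grant)): greatest fixpoint, start Z0 = {Busy, Init, Retry, Send, Req, Store}, keep only states in Sat with some successor in Z. Z1 = {Busy, Retry, Send, Req, Store}; Z2 = {Busy, Retry, Send, Store}; Z3 = {Retry, Send, Store}; fixed.
Sat(EG (EX (valid ∨ grant))) = {Retry, Send, Store}
E[grant U EG (EX (valid ∨ grant))]: least fixpoint, start Z0 = Sat(EG (EX (valid ∨ grant))) = {Retry, Send, Store}, add states in Sat(grant) with some successor in Z. Already a fixed point.
Sat(E[grant U EG (EX (valid ∨ grant))]) = {Retry, Send, Store}
|Sat(E[grant U EG (EX (valid ∨ grant))])| = |{Retry, Send, Store}| = 3.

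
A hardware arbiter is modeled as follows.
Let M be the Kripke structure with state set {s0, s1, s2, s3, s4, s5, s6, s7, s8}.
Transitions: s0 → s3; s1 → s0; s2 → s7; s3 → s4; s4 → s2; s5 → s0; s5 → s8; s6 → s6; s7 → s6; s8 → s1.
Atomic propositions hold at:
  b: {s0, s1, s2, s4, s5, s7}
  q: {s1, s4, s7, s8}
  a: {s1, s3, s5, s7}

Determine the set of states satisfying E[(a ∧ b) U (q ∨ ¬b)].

Sat(a ∧ b) = {s1, s5, s7}
Sat(¬b) = {s3, s6, s8}
Sat(q ∨ ¬b) = {s1, s3, s4, s6, s7, s8}
E[(a ∧ b) U (q ∨ ¬b)]: least fixpoint, start Z0 = Sat((q ∨ ¬b)) = {s1, s3, s4, s6, s7, s8}, add states in Sat(a ∧ b) with some successor in Z. Z1 = {s1, s3, s4, s5, s6, s7, s8}; fixed.
Sat(E[(a ∧ b) U (q ∨ ¬b)]) = {s1, s3, s4, s5, s6, s7, s8}

{s1, s3, s4, s5, s6, s7, s8}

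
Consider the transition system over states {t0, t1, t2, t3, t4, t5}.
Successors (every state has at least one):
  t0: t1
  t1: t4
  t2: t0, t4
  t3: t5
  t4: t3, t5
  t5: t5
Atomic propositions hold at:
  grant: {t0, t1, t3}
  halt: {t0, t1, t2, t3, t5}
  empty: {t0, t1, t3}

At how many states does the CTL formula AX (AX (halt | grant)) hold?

5

Sat(halt | grant) = {t0, t1, t2, t3, t5}
Sat(AX (halt | grant)) = {s : every successor in {t0, t1, t2, t3, t5}} = {t0, t3, t4, t5}
Sat(AX (AX (halt | grant))) = {s : every successor in {t0, t3, t4, t5}} = {t1, t2, t3, t4, t5}
|Sat(AX (AX (halt | grant)))| = |{t1, t2, t3, t4, t5}| = 5.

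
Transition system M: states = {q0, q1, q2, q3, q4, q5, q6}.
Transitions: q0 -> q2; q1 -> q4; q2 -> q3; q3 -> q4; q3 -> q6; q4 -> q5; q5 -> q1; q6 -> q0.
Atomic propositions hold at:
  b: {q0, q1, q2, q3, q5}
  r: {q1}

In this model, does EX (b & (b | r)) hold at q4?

Sat(b | r) = {q0, q1, q2, q3, q5}
Sat(b & (b | r)) = {q0, q1, q2, q3, q5}
Sat(EX (b & (b | r))) = {s : some successor in {q0, q1, q2, q3, q5}} = {q0, q2, q4, q5, q6}
q4 ∈ Sat(EX (b & (b | r))) = {q0, q2, q4, q5, q6}, so the formula holds at q4.

Yes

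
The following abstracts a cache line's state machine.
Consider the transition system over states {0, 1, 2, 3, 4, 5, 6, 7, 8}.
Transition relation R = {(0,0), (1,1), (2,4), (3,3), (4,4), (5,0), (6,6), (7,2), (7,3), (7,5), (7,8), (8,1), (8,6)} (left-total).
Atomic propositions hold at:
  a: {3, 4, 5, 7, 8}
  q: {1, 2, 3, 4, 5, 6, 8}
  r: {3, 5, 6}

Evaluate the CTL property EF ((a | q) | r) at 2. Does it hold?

Yes

Sat(a | q) = {1, 2, 3, 4, 5, 6, 7, 8}
Sat((a | q) | r) = {1, 2, 3, 4, 5, 6, 7, 8}
EF ((a | q) | r): least fixpoint, start Z0 = {1, 2, 3, 4, 5, 6, 7, 8}, add states with some successor in Z. Already a fixed point.
Sat(EF ((a | q) | r)) = {1, 2, 3, 4, 5, 6, 7, 8}
2 ∈ Sat(EF ((a | q) | r)) = {1, 2, 3, 4, 5, 6, 7, 8}, so the formula holds at 2.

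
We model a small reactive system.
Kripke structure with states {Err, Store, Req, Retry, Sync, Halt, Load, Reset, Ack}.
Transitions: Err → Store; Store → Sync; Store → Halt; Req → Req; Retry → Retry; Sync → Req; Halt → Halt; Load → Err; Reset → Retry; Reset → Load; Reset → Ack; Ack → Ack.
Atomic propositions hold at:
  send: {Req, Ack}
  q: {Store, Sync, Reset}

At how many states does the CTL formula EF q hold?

EF q: least fixpoint, start Z0 = {Store, Sync, Reset}, add states with some successor in Z. Z1 = {Err, Store, Sync, Reset}; Z2 = {Err, Store, Sync, Load, Reset}; fixed.
Sat(EF q) = {Err, Store, Sync, Load, Reset}
|Sat(EF q)| = |{Err, Store, Sync, Load, Reset}| = 5.

5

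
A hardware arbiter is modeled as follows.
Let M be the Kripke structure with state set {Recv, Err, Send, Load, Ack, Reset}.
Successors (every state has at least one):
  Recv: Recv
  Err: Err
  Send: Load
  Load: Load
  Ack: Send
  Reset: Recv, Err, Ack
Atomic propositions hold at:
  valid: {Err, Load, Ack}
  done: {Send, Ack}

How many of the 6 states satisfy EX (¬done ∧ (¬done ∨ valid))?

Sat(¬done) = {Recv, Err, Load, Reset}
Sat(¬done ∨ valid) = {Recv, Err, Load, Ack, Reset}
Sat(¬done ∧ (¬done ∨ valid)) = {Recv, Err, Load, Reset}
Sat(EX (¬done ∧ (¬done ∨ valid))) = {s : some successor in {Recv, Err, Load, Reset}} = {Recv, Err, Send, Load, Reset}
|Sat(EX (¬done ∧ (¬done ∨ valid)))| = |{Recv, Err, Send, Load, Reset}| = 5.

5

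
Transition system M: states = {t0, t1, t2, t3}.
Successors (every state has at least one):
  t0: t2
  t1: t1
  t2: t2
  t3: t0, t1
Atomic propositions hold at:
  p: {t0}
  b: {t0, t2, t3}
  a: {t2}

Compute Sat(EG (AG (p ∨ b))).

{t0, t2}

Sat(p ∨ b) = {t0, t2, t3}
AG (p ∨ b): greatest fixpoint, start Z0 = {t0, t2, t3}, keep only states in Sat with every successor in Z. Z1 = {t0, t2}; fixed.
Sat(AG (p ∨ b)) = {t0, t2}
EG (AG (p ∨ b)): greatest fixpoint, start Z0 = {t0, t2}, keep only states in Sat with some successor in Z. Already a fixed point.
Sat(EG (AG (p ∨ b))) = {t0, t2}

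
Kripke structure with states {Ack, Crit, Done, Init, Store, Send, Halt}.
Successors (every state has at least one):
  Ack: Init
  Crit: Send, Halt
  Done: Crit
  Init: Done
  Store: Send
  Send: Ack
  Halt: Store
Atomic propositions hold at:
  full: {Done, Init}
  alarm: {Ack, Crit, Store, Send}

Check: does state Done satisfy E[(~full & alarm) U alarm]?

No

Sat(~full) = {Ack, Crit, Store, Send, Halt}
Sat(~full & alarm) = {Ack, Crit, Store, Send}
E[(~full & alarm) U alarm]: least fixpoint, start Z0 = Sat(alarm) = {Ack, Crit, Store, Send}, add states in Sat(~full & alarm) with some successor in Z. Already a fixed point.
Sat(E[(~full & alarm) U alarm]) = {Ack, Crit, Store, Send}
Done ∉ Sat(E[(~full & alarm) U alarm]) = {Ack, Crit, Store, Send}, so the formula does not hold at Done.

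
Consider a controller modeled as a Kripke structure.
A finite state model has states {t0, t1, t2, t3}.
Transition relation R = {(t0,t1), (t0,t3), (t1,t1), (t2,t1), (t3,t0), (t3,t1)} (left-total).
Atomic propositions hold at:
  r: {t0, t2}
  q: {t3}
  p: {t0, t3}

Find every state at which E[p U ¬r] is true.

{t0, t1, t3}

Sat(¬r) = {t1, t3}
E[p U ¬r]: least fixpoint, start Z0 = Sat(¬r) = {t1, t3}, add states in Sat(p) with some successor in Z. Z1 = {t0, t1, t3}; fixed.
Sat(E[p U ¬r]) = {t0, t1, t3}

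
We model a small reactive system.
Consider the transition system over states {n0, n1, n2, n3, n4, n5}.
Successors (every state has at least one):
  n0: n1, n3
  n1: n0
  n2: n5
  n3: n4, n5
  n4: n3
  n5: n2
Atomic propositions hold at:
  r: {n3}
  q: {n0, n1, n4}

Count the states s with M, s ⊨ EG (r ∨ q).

Sat(r ∨ q) = {n0, n1, n3, n4}
EG (r ∨ q): greatest fixpoint, start Z0 = {n0, n1, n3, n4}, keep only states in Sat with some successor in Z. Already a fixed point.
Sat(EG (r ∨ q)) = {n0, n1, n3, n4}
|Sat(EG (r ∨ q))| = |{n0, n1, n3, n4}| = 4.

4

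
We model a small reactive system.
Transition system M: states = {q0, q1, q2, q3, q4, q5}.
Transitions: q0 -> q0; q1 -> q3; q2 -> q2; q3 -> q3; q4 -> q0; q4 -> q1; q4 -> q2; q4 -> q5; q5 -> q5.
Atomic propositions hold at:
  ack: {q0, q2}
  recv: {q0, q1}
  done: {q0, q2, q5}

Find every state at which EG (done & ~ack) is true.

{q5}

Sat(~ack) = {q1, q3, q4, q5}
Sat(done & ~ack) = {q5}
EG (done & ~ack): greatest fixpoint, start Z0 = {q5}, keep only states in Sat with some successor in Z. Already a fixed point.
Sat(EG (done & ~ack)) = {q5}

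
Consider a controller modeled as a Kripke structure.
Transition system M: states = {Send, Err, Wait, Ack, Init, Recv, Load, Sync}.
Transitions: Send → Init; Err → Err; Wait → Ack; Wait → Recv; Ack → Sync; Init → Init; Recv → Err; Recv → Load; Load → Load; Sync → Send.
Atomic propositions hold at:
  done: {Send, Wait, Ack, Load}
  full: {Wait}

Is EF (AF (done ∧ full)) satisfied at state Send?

No

Sat(done ∧ full) = {Wait}
AF (done ∧ full): least fixpoint, start Z0 = {Wait}, add states with every successor in Z. Already a fixed point.
Sat(AF (done ∧ full)) = {Wait}
EF (AF (done ∧ full)): least fixpoint, start Z0 = {Wait}, add states with some successor in Z. Already a fixed point.
Sat(EF (AF (done ∧ full))) = {Wait}
Send ∉ Sat(EF (AF (done ∧ full))) = {Wait}, so the formula does not hold at Send.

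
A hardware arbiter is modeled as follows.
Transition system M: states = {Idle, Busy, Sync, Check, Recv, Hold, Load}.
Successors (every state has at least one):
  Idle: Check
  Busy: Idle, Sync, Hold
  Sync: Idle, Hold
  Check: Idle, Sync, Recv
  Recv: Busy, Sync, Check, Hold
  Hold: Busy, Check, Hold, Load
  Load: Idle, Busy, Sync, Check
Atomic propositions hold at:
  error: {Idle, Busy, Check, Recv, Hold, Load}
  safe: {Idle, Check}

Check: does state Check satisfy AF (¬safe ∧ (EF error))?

Sat(¬safe) = {Busy, Sync, Recv, Hold, Load}
EF error: least fixpoint, start Z0 = {Idle, Busy, Check, Recv, Hold, Load}, add states with some successor in Z. Z1 = {Idle, Busy, Sync, Check, Recv, Hold, Load}; fixed.
Sat(EF error) = {Idle, Busy, Sync, Check, Recv, Hold, Load}
Sat(¬safe ∧ (EF error)) = {Busy, Sync, Recv, Hold, Load}
AF (¬safe ∧ (EF error)): least fixpoint, start Z0 = {Busy, Sync, Recv, Hold, Load}, add states with every successor in Z. Already a fixed point.
Sat(AF (¬safe ∧ (EF error))) = {Busy, Sync, Recv, Hold, Load}
Check ∉ Sat(AF (¬safe ∧ (EF error))) = {Busy, Sync, Recv, Hold, Load}, so the formula does not hold at Check.

No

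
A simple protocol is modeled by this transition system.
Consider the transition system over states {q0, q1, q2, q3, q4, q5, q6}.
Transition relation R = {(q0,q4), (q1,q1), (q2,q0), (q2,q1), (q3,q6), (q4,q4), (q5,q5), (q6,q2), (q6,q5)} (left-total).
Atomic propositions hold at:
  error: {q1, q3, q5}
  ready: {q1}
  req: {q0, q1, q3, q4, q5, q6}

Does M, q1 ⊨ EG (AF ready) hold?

AF ready: least fixpoint, start Z0 = {q1}, add states with every successor in Z. Already a fixed point.
Sat(AF ready) = {q1}
EG (AF ready): greatest fixpoint, start Z0 = {q1}, keep only states in Sat with some successor in Z. Already a fixed point.
Sat(EG (AF ready)) = {q1}
q1 ∈ Sat(EG (AF ready)) = {q1}, so the formula holds at q1.

Yes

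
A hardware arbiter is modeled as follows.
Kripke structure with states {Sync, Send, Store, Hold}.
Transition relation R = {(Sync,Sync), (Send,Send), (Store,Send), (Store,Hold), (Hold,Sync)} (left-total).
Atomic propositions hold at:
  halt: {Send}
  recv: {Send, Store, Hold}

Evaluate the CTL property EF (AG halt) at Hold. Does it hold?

No

AG halt: greatest fixpoint, start Z0 = {Send}, keep only states in Sat with every successor in Z. Already a fixed point.
Sat(AG halt) = {Send}
EF (AG halt): least fixpoint, start Z0 = {Send}, add states with some successor in Z. Z1 = {Send, Store}; fixed.
Sat(EF (AG halt)) = {Send, Store}
Hold ∉ Sat(EF (AG halt)) = {Send, Store}, so the formula does not hold at Hold.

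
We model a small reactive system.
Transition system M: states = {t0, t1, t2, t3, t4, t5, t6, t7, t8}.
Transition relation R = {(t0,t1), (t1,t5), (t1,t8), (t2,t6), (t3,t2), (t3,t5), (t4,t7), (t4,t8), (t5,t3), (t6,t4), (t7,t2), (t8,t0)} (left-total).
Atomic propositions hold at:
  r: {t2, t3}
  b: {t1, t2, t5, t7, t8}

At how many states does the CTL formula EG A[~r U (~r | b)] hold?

Sat(~r) = {t0, t1, t4, t5, t6, t7, t8}
Sat(~r | b) = {t0, t1, t2, t4, t5, t6, t7, t8}
A[~r U (~r | b)]: least fixpoint, start Z0 = Sat((~r | b)) = {t0, t1, t2, t4, t5, t6, t7, t8}, add states in Sat(~r) with every successor in Z. Already a fixed point.
Sat(A[~r U (~r | b)]) = {t0, t1, t2, t4, t5, t6, t7, t8}
EG A[~r U (~r | b)]: greatest fixpoint, start Z0 = {t0, t1, t2, t4, t5, t6, t7, t8}, keep only states in Sat with some successor in Z. Z1 = {t0, t1, t2, t4, t6, t7, t8}; fixed.
Sat(EG A[~r U (~r | b)]) = {t0, t1, t2, t4, t6, t7, t8}
|Sat(EG A[~r U (~r | b)])| = |{t0, t1, t2, t4, t6, t7, t8}| = 7.

7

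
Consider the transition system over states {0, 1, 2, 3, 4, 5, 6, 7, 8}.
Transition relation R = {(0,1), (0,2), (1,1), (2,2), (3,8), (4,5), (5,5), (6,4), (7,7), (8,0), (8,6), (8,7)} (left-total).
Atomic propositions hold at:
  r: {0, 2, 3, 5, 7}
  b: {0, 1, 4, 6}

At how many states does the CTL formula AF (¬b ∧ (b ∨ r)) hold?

6

Sat(¬b) = {2, 3, 5, 7, 8}
Sat(b ∨ r) = {0, 1, 2, 3, 4, 5, 6, 7}
Sat(¬b ∧ (b ∨ r)) = {2, 3, 5, 7}
AF (¬b ∧ (b ∨ r)): least fixpoint, start Z0 = {2, 3, 5, 7}, add states with every successor in Z. Z1 = {2, 3, 4, 5, 7}; Z2 = {2, 3, 4, 5, 6, 7}; fixed.
Sat(AF (¬b ∧ (b ∨ r))) = {2, 3, 4, 5, 6, 7}
|Sat(AF (¬b ∧ (b ∨ r)))| = |{2, 3, 4, 5, 6, 7}| = 6.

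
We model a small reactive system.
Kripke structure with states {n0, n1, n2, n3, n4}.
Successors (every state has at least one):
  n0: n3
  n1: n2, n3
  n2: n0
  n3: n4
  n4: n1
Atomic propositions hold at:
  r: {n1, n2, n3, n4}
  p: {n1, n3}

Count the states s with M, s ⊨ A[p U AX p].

3

Sat(AX p) = {s : every successor in {n1, n3}} = {n0, n4}
A[p U AX p]: least fixpoint, start Z0 = Sat(AX p) = {n0, n4}, add states in Sat(p) with every successor in Z. Z1 = {n0, n3, n4}; fixed.
Sat(A[p U AX p]) = {n0, n3, n4}
|Sat(A[p U AX p])| = |{n0, n3, n4}| = 3.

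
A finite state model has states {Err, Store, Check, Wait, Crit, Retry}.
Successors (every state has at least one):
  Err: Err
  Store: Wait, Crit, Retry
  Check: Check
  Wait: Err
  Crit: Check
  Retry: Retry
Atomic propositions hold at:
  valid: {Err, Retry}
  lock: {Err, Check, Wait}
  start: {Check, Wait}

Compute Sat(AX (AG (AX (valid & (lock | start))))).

Sat(lock | start) = {Err, Check, Wait}
Sat(valid & (lock | start)) = {Err}
Sat(AX (valid & (lock | start))) = {s : every successor in {Err}} = {Err, Wait}
AG (AX (valid & (lock | start))): greatest fixpoint, start Z0 = {Err, Wait}, keep only states in Sat with every successor in Z. Already a fixed point.
Sat(AG (AX (valid & (lock | start)))) = {Err, Wait}
Sat(AX (AG (AX (valid & (lock | start))))) = {s : every successor in {Err, Wait}} = {Err, Wait}

{Err, Wait}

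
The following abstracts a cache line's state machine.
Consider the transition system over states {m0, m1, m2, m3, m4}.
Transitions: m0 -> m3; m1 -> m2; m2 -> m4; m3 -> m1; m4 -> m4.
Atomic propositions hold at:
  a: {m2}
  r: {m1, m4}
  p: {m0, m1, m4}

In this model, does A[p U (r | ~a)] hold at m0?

Sat(~a) = {m0, m1, m3, m4}
Sat(r | ~a) = {m0, m1, m3, m4}
A[p U (r | ~a)]: least fixpoint, start Z0 = Sat((r | ~a)) = {m0, m1, m3, m4}, add states in Sat(p) with every successor in Z. Already a fixed point.
Sat(A[p U (r | ~a)]) = {m0, m1, m3, m4}
m0 ∈ Sat(A[p U (r | ~a)]) = {m0, m1, m3, m4}, so the formula holds at m0.

Yes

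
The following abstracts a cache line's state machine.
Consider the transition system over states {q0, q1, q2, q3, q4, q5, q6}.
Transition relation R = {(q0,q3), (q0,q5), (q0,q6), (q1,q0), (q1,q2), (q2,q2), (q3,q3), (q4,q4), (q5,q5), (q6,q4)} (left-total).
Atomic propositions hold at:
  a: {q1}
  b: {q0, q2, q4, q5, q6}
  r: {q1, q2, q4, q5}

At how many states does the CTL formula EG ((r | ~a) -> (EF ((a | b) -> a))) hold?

3

Sat(~a) = {q0, q2, q3, q4, q5, q6}
Sat(r | ~a) = {q0, q1, q2, q3, q4, q5, q6}
Sat(a | b) = {q0, q1, q2, q4, q5, q6}
Sat((a | b) -> a) = {q1, q3}
EF ((a | b) -> a): least fixpoint, start Z0 = {q1, q3}, add states with some successor in Z. Z1 = {q0, q1, q3}; fixed.
Sat(EF ((a | b) -> a)) = {q0, q1, q3}
Sat((r | ~a) -> (EF ((a | b) -> a))) = {q0, q1, q3}
EG ((r | ~a) -> (EF ((a | b) -> a))): greatest fixpoint, start Z0 = {q0, q1, q3}, keep only states in Sat with some successor in Z. Already a fixed point.
Sat(EG ((r | ~a) -> (EF ((a | b) -> a)))) = {q0, q1, q3}
|Sat(EG ((r | ~a) -> (EF ((a | b) -> a))))| = |{q0, q1, q3}| = 3.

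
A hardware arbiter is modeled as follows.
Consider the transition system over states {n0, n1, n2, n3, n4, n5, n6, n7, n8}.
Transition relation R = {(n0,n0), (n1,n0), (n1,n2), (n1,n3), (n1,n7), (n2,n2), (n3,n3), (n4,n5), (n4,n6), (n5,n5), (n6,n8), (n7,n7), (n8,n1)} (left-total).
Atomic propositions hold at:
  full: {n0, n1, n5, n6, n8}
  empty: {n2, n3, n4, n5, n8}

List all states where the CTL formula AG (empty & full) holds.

Sat(empty & full) = {n5, n8}
AG (empty & full): greatest fixpoint, start Z0 = {n5, n8}, keep only states in Sat with every successor in Z. Z1 = {n5}; fixed.
Sat(AG (empty & full)) = {n5}

{n5}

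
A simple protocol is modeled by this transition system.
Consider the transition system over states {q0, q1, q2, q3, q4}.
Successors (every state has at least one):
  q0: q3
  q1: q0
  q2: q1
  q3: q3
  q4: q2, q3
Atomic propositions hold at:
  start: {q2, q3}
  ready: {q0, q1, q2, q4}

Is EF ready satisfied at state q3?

No

EF ready: least fixpoint, start Z0 = {q0, q1, q2, q4}, add states with some successor in Z. Already a fixed point.
Sat(EF ready) = {q0, q1, q2, q4}
q3 ∉ Sat(EF ready) = {q0, q1, q2, q4}, so the formula does not hold at q3.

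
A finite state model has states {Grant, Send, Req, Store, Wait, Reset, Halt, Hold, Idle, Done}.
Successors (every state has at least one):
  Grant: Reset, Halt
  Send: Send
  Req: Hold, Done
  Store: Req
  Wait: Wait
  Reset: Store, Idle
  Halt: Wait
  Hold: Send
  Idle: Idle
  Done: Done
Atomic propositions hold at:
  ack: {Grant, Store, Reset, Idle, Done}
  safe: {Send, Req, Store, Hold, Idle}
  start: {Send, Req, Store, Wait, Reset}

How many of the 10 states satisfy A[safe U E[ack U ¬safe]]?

5

Sat(¬safe) = {Grant, Wait, Reset, Halt, Done}
E[ack U ¬safe]: least fixpoint, start Z0 = Sat(¬safe) = {Grant, Wait, Reset, Halt, Done}, add states in Sat(ack) with some successor in Z. Already a fixed point.
Sat(E[ack U ¬safe]) = {Grant, Wait, Reset, Halt, Done}
A[safe U E[ack U ¬safe]]: least fixpoint, start Z0 = Sat(E[ack U ¬safe]) = {Grant, Wait, Reset, Halt, Done}, add states in Sat(safe) with every successor in Z. Already a fixed point.
Sat(A[safe U E[ack U ¬safe]]) = {Grant, Wait, Reset, Halt, Done}
|Sat(A[safe U E[ack U ¬safe]])| = |{Grant, Wait, Reset, Halt, Done}| = 5.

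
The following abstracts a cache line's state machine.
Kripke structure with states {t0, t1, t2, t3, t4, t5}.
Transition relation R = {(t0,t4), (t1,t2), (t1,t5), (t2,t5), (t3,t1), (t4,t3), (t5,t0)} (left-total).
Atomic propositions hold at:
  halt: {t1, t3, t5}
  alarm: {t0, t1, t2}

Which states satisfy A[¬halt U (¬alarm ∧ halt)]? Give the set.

{t0, t2, t3, t4, t5}

Sat(¬halt) = {t0, t2, t4}
Sat(¬alarm) = {t3, t4, t5}
Sat(¬alarm ∧ halt) = {t3, t5}
A[¬halt U (¬alarm ∧ halt)]: least fixpoint, start Z0 = Sat((¬alarm ∧ halt)) = {t3, t5}, add states in Sat(¬halt) with every successor in Z. Z1 = {t2, t3, t4, t5}; Z2 = {t0, t2, t3, t4, t5}; fixed.
Sat(A[¬halt U (¬alarm ∧ halt)]) = {t0, t2, t3, t4, t5}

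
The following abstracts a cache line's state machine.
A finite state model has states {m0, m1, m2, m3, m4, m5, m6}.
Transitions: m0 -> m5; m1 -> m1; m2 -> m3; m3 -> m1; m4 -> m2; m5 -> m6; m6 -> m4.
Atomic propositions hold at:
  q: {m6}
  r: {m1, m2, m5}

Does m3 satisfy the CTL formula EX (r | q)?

Yes

Sat(r | q) = {m1, m2, m5, m6}
Sat(EX (r | q)) = {s : some successor in {m1, m2, m5, m6}} = {m0, m1, m3, m4, m5}
m3 ∈ Sat(EX (r | q)) = {m0, m1, m3, m4, m5}, so the formula holds at m3.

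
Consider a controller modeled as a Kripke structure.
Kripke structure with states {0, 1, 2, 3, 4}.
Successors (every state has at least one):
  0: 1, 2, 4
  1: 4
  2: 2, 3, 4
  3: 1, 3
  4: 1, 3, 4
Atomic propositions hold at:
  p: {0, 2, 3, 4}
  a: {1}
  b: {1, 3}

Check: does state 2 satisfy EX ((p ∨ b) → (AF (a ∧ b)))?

Sat(p ∨ b) = {0, 1, 2, 3, 4}
Sat(a ∧ b) = {1}
AF (a ∧ b): least fixpoint, start Z0 = {1}, add states with every successor in Z. Already a fixed point.
Sat(AF (a ∧ b)) = {1}
Sat((p ∨ b) → (AF (a ∧ b))) = {1}
Sat(EX ((p ∨ b) → (AF (a ∧ b)))) = {s : some successor in {1}} = {0, 3, 4}
2 ∉ Sat(EX ((p ∨ b) → (AF (a ∧ b)))) = {0, 3, 4}, so the formula does not hold at 2.

No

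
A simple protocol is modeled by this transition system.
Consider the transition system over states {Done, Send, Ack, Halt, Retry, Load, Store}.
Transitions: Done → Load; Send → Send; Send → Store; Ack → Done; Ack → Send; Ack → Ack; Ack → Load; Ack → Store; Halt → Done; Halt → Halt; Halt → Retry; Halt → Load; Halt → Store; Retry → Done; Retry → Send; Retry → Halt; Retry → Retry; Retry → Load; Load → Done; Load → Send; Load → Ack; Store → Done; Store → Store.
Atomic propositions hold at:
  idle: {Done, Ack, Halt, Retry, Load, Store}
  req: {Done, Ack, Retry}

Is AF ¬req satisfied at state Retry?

Sat(¬req) = {Send, Halt, Load, Store}
AF ¬req: least fixpoint, start Z0 = {Send, Halt, Load, Store}, add states with every successor in Z. Z1 = {Done, Send, Halt, Load, Store}; fixed.
Sat(AF ¬req) = {Done, Send, Halt, Load, Store}
Retry ∉ Sat(AF ¬req) = {Done, Send, Halt, Load, Store}, so the formula does not hold at Retry.

No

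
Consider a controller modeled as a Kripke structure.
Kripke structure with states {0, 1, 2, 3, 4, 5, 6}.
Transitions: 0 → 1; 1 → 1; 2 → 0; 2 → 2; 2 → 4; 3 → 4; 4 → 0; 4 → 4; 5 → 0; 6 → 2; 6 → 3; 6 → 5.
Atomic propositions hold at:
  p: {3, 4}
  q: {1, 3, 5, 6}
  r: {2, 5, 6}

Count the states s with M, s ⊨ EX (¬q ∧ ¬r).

Sat(¬q) = {0, 2, 4}
Sat(¬r) = {0, 1, 3, 4}
Sat(¬q ∧ ¬r) = {0, 4}
Sat(EX (¬q ∧ ¬r)) = {s : some successor in {0, 4}} = {2, 3, 4, 5}
|Sat(EX (¬q ∧ ¬r))| = |{2, 3, 4, 5}| = 4.

4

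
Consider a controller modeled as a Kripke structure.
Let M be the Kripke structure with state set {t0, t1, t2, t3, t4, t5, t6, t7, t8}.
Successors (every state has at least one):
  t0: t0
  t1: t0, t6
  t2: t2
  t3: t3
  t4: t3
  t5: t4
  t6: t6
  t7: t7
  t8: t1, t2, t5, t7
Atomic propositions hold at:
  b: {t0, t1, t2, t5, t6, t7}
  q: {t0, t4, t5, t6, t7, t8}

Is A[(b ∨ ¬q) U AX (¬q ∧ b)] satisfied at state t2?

Sat(¬q) = {t1, t2, t3}
Sat(b ∨ ¬q) = {t0, t1, t2, t3, t5, t6, t7}
Sat(¬q ∧ b) = {t1, t2}
Sat(AX (¬q ∧ b)) = {s : every successor in {t1, t2}} = {t2}
A[(b ∨ ¬q) U AX (¬q ∧ b)]: least fixpoint, start Z0 = Sat(AX (¬q ∧ b)) = {t2}, add states in Sat(b ∨ ¬q) with every successor in Z. Already a fixed point.
Sat(A[(b ∨ ¬q) U AX (¬q ∧ b)]) = {t2}
t2 ∈ Sat(A[(b ∨ ¬q) U AX (¬q ∧ b)]) = {t2}, so the formula holds at t2.

Yes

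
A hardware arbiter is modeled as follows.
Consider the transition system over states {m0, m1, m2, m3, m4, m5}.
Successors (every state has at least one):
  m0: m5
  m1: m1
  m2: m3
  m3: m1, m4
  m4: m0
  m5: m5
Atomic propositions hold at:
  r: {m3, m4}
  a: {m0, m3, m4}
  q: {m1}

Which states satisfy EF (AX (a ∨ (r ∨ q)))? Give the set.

{m1, m2, m3, m4}

Sat(r ∨ q) = {m1, m3, m4}
Sat(a ∨ (r ∨ q)) = {m0, m1, m3, m4}
Sat(AX (a ∨ (r ∨ q))) = {s : every successor in {m0, m1, m3, m4}} = {m1, m2, m3, m4}
EF (AX (a ∨ (r ∨ q))): least fixpoint, start Z0 = {m1, m2, m3, m4}, add states with some successor in Z. Already a fixed point.
Sat(EF (AX (a ∨ (r ∨ q)))) = {m1, m2, m3, m4}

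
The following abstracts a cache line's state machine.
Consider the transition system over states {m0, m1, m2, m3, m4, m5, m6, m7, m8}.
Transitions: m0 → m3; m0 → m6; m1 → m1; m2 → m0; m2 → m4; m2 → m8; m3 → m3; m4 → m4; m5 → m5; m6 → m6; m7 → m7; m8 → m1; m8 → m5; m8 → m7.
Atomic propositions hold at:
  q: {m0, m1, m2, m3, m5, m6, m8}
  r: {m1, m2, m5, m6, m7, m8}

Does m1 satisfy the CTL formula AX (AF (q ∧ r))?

Yes

Sat(q ∧ r) = {m1, m2, m5, m6, m8}
AF (q ∧ r): least fixpoint, start Z0 = {m1, m2, m5, m6, m8}, add states with every successor in Z. Already a fixed point.
Sat(AF (q ∧ r)) = {m1, m2, m5, m6, m8}
Sat(AX (AF (q ∧ r))) = {s : every successor in {m1, m2, m5, m6, m8}} = {m1, m5, m6}
m1 ∈ Sat(AX (AF (q ∧ r))) = {m1, m5, m6}, so the formula holds at m1.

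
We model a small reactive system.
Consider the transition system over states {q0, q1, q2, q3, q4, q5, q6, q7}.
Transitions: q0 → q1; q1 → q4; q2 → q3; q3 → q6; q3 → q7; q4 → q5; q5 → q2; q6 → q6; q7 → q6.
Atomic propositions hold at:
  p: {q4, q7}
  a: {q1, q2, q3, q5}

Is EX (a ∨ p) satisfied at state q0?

Yes

Sat(a ∨ p) = {q1, q2, q3, q4, q5, q7}
Sat(EX (a ∨ p)) = {s : some successor in {q1, q2, q3, q4, q5, q7}} = {q0, q1, q2, q3, q4, q5}
q0 ∈ Sat(EX (a ∨ p)) = {q0, q1, q2, q3, q4, q5}, so the formula holds at q0.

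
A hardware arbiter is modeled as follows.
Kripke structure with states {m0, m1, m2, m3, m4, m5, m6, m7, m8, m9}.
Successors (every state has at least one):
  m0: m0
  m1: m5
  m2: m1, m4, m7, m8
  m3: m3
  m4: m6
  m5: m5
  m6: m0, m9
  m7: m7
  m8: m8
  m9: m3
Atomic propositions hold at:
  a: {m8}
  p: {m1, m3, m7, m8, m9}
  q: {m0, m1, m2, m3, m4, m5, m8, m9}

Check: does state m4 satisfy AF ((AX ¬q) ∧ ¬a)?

Yes

Sat(¬q) = {m6, m7}
Sat(AX ¬q) = {s : every successor in {m6, m7}} = {m4, m7}
Sat(¬a) = {m0, m1, m2, m3, m4, m5, m6, m7, m9}
Sat((AX ¬q) ∧ ¬a) = {m4, m7}
AF ((AX ¬q) ∧ ¬a): least fixpoint, start Z0 = {m4, m7}, add states with every successor in Z. Already a fixed point.
Sat(AF ((AX ¬q) ∧ ¬a)) = {m4, m7}
m4 ∈ Sat(AF ((AX ¬q) ∧ ¬a)) = {m4, m7}, so the formula holds at m4.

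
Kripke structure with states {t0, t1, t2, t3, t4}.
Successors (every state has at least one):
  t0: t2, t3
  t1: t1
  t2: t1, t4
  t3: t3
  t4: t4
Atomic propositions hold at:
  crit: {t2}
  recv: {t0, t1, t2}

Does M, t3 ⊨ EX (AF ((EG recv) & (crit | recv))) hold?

EG recv: greatest fixpoint, start Z0 = {t0, t1, t2}, keep only states in Sat with some successor in Z. Already a fixed point.
Sat(EG recv) = {t0, t1, t2}
Sat(crit | recv) = {t0, t1, t2}
Sat((EG recv) & (crit | recv)) = {t0, t1, t2}
AF ((EG recv) & (crit | recv)): least fixpoint, start Z0 = {t0, t1, t2}, add states with every successor in Z. Already a fixed point.
Sat(AF ((EG recv) & (crit | recv))) = {t0, t1, t2}
Sat(EX (AF ((EG recv) & (crit | recv)))) = {s : some successor in {t0, t1, t2}} = {t0, t1, t2}
t3 ∉ Sat(EX (AF ((EG recv) & (crit | recv)))) = {t0, t1, t2}, so the formula does not hold at t3.

No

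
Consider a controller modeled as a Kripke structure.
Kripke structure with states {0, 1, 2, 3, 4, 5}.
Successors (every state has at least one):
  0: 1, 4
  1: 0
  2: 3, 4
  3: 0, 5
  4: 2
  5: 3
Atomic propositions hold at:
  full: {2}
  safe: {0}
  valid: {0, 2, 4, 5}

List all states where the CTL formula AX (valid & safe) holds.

Sat(valid & safe) = {0}
Sat(AX (valid & safe)) = {s : every successor in {0}} = {1}

{1}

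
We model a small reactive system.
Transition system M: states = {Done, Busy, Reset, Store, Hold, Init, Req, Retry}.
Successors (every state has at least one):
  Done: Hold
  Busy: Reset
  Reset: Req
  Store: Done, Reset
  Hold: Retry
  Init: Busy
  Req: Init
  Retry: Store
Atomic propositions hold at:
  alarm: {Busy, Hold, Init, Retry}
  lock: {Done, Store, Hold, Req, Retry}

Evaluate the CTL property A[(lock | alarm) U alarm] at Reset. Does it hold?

No

Sat(lock | alarm) = {Done, Busy, Store, Hold, Init, Req, Retry}
A[(lock | alarm) U alarm]: least fixpoint, start Z0 = Sat(alarm) = {Busy, Hold, Init, Retry}, add states in Sat(lock | alarm) with every successor in Z. Z1 = {Done, Busy, Hold, Init, Req, Retry}; fixed.
Sat(A[(lock | alarm) U alarm]) = {Done, Busy, Hold, Init, Req, Retry}
Reset ∉ Sat(A[(lock | alarm) U alarm]) = {Done, Busy, Hold, Init, Req, Retry}, so the formula does not hold at Reset.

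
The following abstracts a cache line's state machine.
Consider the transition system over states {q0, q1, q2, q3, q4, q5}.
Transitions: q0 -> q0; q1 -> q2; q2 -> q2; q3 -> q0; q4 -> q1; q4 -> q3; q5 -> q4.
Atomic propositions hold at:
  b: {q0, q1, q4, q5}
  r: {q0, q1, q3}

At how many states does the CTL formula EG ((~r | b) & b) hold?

1

Sat(~r) = {q2, q4, q5}
Sat(~r | b) = {q0, q1, q2, q4, q5}
Sat((~r | b) & b) = {q0, q1, q4, q5}
EG ((~r | b) & b): greatest fixpoint, start Z0 = {q0, q1, q4, q5}, keep only states in Sat with some successor in Z. Z1 = {q0, q4, q5}; Z2 = {q0, q5}; Z3 = {q0}; fixed.
Sat(EG ((~r | b) & b)) = {q0}
|Sat(EG ((~r | b) & b))| = |{q0}| = 1.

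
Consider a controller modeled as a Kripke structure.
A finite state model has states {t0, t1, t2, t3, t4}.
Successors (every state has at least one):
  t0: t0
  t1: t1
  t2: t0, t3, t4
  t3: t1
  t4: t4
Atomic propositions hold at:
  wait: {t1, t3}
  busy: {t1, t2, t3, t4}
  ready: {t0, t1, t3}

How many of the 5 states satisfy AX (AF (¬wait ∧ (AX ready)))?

Sat(¬wait) = {t0, t2, t4}
Sat(AX ready) = {s : every successor in {t0, t1, t3}} = {t0, t1, t3}
Sat(¬wait ∧ (AX ready)) = {t0}
AF (¬wait ∧ (AX ready)): least fixpoint, start Z0 = {t0}, add states with every successor in Z. Already a fixed point.
Sat(AF (¬wait ∧ (AX ready))) = {t0}
Sat(AX (AF (¬wait ∧ (AX ready)))) = {s : every successor in {t0}} = {t0}
|Sat(AX (AF (¬wait ∧ (AX ready))))| = |{t0}| = 1.

1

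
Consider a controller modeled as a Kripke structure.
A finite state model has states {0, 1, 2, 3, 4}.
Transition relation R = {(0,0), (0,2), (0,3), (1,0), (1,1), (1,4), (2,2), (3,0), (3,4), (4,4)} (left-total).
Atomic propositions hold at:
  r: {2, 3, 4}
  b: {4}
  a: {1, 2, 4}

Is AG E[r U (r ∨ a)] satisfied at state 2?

Sat(r ∨ a) = {1, 2, 3, 4}
E[r U (r ∨ a)]: least fixpoint, start Z0 = Sat((r ∨ a)) = {1, 2, 3, 4}, add states in Sat(r) with some successor in Z. Already a fixed point.
Sat(E[r U (r ∨ a)]) = {1, 2, 3, 4}
AG E[r U (r ∨ a)]: greatest fixpoint, start Z0 = {1, 2, 3, 4}, keep only states in Sat with every successor in Z. Z1 = {2, 4}; fixed.
Sat(AG E[r U (r ∨ a)]) = {2, 4}
2 ∈ Sat(AG E[r U (r ∨ a)]) = {2, 4}, so the formula holds at 2.

Yes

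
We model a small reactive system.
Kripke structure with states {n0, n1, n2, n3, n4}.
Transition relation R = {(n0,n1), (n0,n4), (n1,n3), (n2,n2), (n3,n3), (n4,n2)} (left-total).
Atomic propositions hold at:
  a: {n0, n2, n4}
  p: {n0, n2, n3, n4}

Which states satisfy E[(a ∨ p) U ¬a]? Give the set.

{n0, n1, n3}

Sat(a ∨ p) = {n0, n2, n3, n4}
Sat(¬a) = {n1, n3}
E[(a ∨ p) U ¬a]: least fixpoint, start Z0 = Sat(¬a) = {n1, n3}, add states in Sat(a ∨ p) with some successor in Z. Z1 = {n0, n1, n3}; fixed.
Sat(E[(a ∨ p) U ¬a]) = {n0, n1, n3}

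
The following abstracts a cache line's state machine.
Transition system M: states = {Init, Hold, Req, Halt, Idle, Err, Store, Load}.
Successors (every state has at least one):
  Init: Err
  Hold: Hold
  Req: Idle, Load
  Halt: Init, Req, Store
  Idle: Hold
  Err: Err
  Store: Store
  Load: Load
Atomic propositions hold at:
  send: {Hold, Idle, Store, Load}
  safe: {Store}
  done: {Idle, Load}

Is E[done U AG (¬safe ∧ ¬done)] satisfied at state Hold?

Yes

Sat(¬safe) = {Init, Hold, Req, Halt, Idle, Err, Load}
Sat(¬done) = {Init, Hold, Req, Halt, Err, Store}
Sat(¬safe ∧ ¬done) = {Init, Hold, Req, Halt, Err}
AG (¬safe ∧ ¬done): greatest fixpoint, start Z0 = {Init, Hold, Req, Halt, Err}, keep only states in Sat with every successor in Z. Z1 = {Init, Hold, Err}; fixed.
Sat(AG (¬safe ∧ ¬done)) = {Init, Hold, Err}
E[done U AG (¬safe ∧ ¬done)]: least fixpoint, start Z0 = Sat(AG (¬safe ∧ ¬done)) = {Init, Hold, Err}, add states in Sat(done) with some successor in Z. Z1 = {Init, Hold, Idle, Err}; fixed.
Sat(E[done U AG (¬safe ∧ ¬done)]) = {Init, Hold, Idle, Err}
Hold ∈ Sat(E[done U AG (¬safe ∧ ¬done)]) = {Init, Hold, Idle, Err}, so the formula holds at Hold.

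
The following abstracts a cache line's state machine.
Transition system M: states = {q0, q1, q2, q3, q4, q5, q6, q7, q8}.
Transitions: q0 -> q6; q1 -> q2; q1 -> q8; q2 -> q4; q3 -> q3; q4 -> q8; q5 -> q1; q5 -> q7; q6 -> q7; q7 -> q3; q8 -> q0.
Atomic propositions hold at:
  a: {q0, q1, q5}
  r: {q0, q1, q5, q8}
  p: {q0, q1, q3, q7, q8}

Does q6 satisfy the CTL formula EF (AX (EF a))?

No

EF a: least fixpoint, start Z0 = {q0, q1, q5}, add states with some successor in Z. Z1 = {q0, q1, q5, q8}; Z2 = {q0, q1, q4, q5, q8}; Z3 = {q0, q1, q2, q4, q5, q8}; fixed.
Sat(EF a) = {q0, q1, q2, q4, q5, q8}
Sat(AX (EF a)) = {s : every successor in {q0, q1, q2, q4, q5, q8}} = {q1, q2, q4, q8}
EF (AX (EF a)): least fixpoint, start Z0 = {q1, q2, q4, q8}, add states with some successor in Z. Z1 = {q1, q2, q4, q5, q8}; fixed.
Sat(EF (AX (EF a))) = {q1, q2, q4, q5, q8}
q6 ∉ Sat(EF (AX (EF a))) = {q1, q2, q4, q5, q8}, so the formula does not hold at q6.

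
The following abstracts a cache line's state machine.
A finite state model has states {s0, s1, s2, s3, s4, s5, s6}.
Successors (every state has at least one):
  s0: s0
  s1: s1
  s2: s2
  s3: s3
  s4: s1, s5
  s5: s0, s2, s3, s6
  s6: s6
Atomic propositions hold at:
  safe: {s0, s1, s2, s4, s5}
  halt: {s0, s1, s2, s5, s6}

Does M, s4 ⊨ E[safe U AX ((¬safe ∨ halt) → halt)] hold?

Sat(¬safe) = {s3, s6}
Sat(¬safe ∨ halt) = {s0, s1, s2, s3, s5, s6}
Sat((¬safe ∨ halt) → halt) = {s0, s1, s2, s4, s5, s6}
Sat(AX ((¬safe ∨ halt) → halt)) = {s : every successor in {s0, s1, s2, s4, s5, s6}} = {s0, s1, s2, s4, s6}
E[safe U AX ((¬safe ∨ halt) → halt)]: least fixpoint, start Z0 = Sat(AX ((¬safe ∨ halt) → halt)) = {s0, s1, s2, s4, s6}, add states in Sat(safe) with some successor in Z. Z1 = {s0, s1, s2, s4, s5, s6}; fixed.
Sat(E[safe U AX ((¬safe ∨ halt) → halt)]) = {s0, s1, s2, s4, s5, s6}
s4 ∈ Sat(E[safe U AX ((¬safe ∨ halt) → halt)]) = {s0, s1, s2, s4, s5, s6}, so the formula holds at s4.

Yes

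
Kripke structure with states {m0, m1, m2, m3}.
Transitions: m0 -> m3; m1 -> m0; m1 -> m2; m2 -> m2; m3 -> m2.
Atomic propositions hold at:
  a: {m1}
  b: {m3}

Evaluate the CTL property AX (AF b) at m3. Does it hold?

AF b: least fixpoint, start Z0 = {m3}, add states with every successor in Z. Z1 = {m0, m3}; fixed.
Sat(AF b) = {m0, m3}
Sat(AX (AF b)) = {s : every successor in {m0, m3}} = {m0}
m3 ∉ Sat(AX (AF b)) = {m0}, so the formula does not hold at m3.

No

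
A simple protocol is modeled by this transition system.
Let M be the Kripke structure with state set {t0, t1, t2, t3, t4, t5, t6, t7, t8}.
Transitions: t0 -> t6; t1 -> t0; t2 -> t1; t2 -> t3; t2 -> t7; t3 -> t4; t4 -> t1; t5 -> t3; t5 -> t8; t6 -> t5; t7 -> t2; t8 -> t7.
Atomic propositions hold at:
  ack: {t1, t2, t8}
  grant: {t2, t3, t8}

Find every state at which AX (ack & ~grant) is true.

{t4}

Sat(~grant) = {t0, t1, t4, t5, t6, t7}
Sat(ack & ~grant) = {t1}
Sat(AX (ack & ~grant)) = {s : every successor in {t1}} = {t4}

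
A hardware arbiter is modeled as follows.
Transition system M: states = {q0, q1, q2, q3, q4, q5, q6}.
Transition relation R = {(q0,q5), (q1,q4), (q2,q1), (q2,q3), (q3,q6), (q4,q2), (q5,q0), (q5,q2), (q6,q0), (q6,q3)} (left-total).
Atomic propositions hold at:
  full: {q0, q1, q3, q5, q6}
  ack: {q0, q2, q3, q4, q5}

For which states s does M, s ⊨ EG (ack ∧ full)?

Sat(ack ∧ full) = {q0, q3, q5}
EG (ack ∧ full): greatest fixpoint, start Z0 = {q0, q3, q5}, keep only states in Sat with some successor in Z. Z1 = {q0, q5}; fixed.
Sat(EG (ack ∧ full)) = {q0, q5}

{q0, q5}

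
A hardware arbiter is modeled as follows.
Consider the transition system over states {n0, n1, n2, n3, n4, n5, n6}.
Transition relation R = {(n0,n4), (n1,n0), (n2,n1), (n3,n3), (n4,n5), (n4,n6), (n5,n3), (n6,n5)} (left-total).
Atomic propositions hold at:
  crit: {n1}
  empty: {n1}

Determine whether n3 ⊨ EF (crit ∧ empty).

No

Sat(crit ∧ empty) = {n1}
EF (crit ∧ empty): least fixpoint, start Z0 = {n1}, add states with some successor in Z. Z1 = {n1, n2}; fixed.
Sat(EF (crit ∧ empty)) = {n1, n2}
n3 ∉ Sat(EF (crit ∧ empty)) = {n1, n2}, so the formula does not hold at n3.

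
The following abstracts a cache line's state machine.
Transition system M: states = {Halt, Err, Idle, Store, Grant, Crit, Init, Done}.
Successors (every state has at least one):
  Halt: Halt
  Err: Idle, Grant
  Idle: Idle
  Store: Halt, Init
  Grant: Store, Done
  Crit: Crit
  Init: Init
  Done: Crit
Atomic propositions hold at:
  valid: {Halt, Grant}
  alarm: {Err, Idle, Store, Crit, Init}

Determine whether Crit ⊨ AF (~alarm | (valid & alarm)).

Sat(~alarm) = {Halt, Grant, Done}
Sat(valid & alarm) = ∅
Sat(~alarm | (valid & alarm)) = {Halt, Grant, Done}
AF (~alarm | (valid & alarm)): least fixpoint, start Z0 = {Halt, Grant, Done}, add states with every successor in Z. Already a fixed point.
Sat(AF (~alarm | (valid & alarm))) = {Halt, Grant, Done}
Crit ∉ Sat(AF (~alarm | (valid & alarm))) = {Halt, Grant, Done}, so the formula does not hold at Crit.

No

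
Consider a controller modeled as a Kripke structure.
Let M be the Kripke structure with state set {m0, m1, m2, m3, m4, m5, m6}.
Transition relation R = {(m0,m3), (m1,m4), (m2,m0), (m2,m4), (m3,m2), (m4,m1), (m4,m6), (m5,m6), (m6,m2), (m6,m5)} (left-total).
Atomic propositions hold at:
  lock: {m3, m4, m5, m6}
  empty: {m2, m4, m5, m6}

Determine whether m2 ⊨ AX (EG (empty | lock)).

No

Sat(empty | lock) = {m2, m3, m4, m5, m6}
EG (empty | lock): greatest fixpoint, start Z0 = {m2, m3, m4, m5, m6}, keep only states in Sat with some successor in Z. Already a fixed point.
Sat(EG (empty | lock)) = {m2, m3, m4, m5, m6}
Sat(AX (EG (empty | lock))) = {s : every successor in {m2, m3, m4, m5, m6}} = {m0, m1, m3, m5, m6}
m2 ∉ Sat(AX (EG (empty | lock))) = {m0, m1, m3, m5, m6}, so the formula does not hold at m2.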